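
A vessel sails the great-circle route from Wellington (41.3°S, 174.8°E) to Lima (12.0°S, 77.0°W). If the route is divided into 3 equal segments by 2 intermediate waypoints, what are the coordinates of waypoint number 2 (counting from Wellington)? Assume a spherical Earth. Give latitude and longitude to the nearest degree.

Convert each endpoint to a unit vector on the sphere (x = cos φ cos λ, y = cos φ sin λ, z = sin φ).
The central angle between the endpoints is δ = arccos(p₁·p₂) ≈ 1.663 rad (95.3°).
Interpolate at f = 2/3 with slerp weights a = sin((1−f)δ)/sin δ ≈ 0.529, b = sin(fδ)/sin δ ≈ 0.899.
p = a·p₁ + b·p₂ ≈ (-0.198, -0.821, -0.536); φ = arcsin(p_z) ≈ -32.40°, λ = atan2(p_y, p_x) ≈ -103.54°.

≈ (32°S, 104°W)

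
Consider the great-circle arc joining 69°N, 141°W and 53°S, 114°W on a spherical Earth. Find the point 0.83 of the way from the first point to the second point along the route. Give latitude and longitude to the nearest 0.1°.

≈ 32.3°S, 118.8°W

Write both endpoints as unit vectors p₁, p₂ with components (cos φ cos λ, cos φ sin λ, sin φ).
The central angle between the endpoints is δ = arccos(p₁·p₂) ≈ 2.157 rad (123.6°).
Interpolate at f = 0.83 with slerp weights a = sin((1−f)δ)/sin δ ≈ 0.431, b = sin(fδ)/sin δ ≈ 1.172.
p = a·p₁ + b·p₂ ≈ (-0.407, -0.741, -0.534); φ = arcsin(p_z) ≈ -32.27°, λ = atan2(p_y, p_x) ≈ -118.75°.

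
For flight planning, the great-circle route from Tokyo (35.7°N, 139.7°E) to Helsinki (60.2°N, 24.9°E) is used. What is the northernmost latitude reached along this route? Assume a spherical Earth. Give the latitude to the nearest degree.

The great circle lies in the plane with unit normal n̂ = (p₁ × p₂)/|p₁ × p₂|.
Here n̂_z ≈ -0.389; the vertex latitude is φ_max = arccos|n̂_z| ≈ 67.1°.

≈ 67°N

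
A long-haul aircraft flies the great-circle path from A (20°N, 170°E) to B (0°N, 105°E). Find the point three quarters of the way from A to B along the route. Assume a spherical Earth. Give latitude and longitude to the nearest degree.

Convert each endpoint to a unit vector on the sphere (x = cos φ cos λ, y = cos φ sin λ, z = sin φ).
The central angle between the endpoints is δ = arccos(p₁·p₂) ≈ 1.162 rad (66.6°).
Interpolate at f = 3/4 with slerp weights a = sin((1−f)δ)/sin δ ≈ 0.312, b = sin(fδ)/sin δ ≈ 0.834.
p = a·p₁ + b·p₂ ≈ (-0.505, 0.857, 0.107); φ = arcsin(p_z) ≈ 6.13°, λ = atan2(p_y, p_x) ≈ 120.51°.

≈ (6°N, 121°E)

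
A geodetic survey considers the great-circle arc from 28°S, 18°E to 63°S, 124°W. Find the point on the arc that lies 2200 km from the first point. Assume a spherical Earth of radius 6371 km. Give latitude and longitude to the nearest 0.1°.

≈ 46.8°S, 10.0°E

From cos δ = sin φ₁ sin φ₂ + cos φ₁ cos φ₂ cos Δλ, the central angle is δ ≈ 1.468 rad (84.1°). The total great-circle distance is δ·R ≈ 1.468 × 6371 ≈ 9354 km, so the target fraction is f = 2200/9354 ≈ 0.235.
Interpolate at f ≈ 0.235 with slerp weights a = sin((1−f)δ)/sin δ ≈ 0.906, b = sin(fδ)/sin δ ≈ 0.340.
p = a·p₁ + b·p₂ ≈ (0.675, 0.119, -0.729); φ = arcsin(p_z) ≈ -46.77°, λ = atan2(p_y, p_x) ≈ 10.02°.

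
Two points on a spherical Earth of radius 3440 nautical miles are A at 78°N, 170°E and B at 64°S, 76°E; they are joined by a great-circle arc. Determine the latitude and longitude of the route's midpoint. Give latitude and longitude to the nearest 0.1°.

Write both endpoints as unit vectors p₁, p₂ with components (cos φ cos λ, cos φ sin λ, sin φ).
The central angle between the endpoints is δ = arccos(p₁·p₂) ≈ 2.658 rad (152.3°).
Interpolate at f = 1/2 with slerp weights a = sin((1−f)δ)/sin δ ≈ 2.090, b = sin(fδ)/sin δ ≈ 2.090.
p = a·p₁ + b·p₂ ≈ (-0.206, 0.964, 0.166); φ = arcsin(p_z) ≈ 9.55°, λ = atan2(p_y, p_x) ≈ 102.07°.

≈ 9.5°N, 102.1°E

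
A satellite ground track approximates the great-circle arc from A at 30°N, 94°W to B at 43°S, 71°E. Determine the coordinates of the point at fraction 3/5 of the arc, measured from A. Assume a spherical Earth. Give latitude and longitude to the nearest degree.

The haversine formula gives a central angle δ ≈ 2.833 rad (162.3°) between the endpoints.
Interpolate at f = 3/5 with slerp weights a = sin((1−f)δ)/sin δ ≈ 2.983, b = sin(fδ)/sin δ ≈ 3.266.
p = a·p₁ + b·p₂ ≈ (0.597, -0.319, -0.736); φ = arcsin(p_z) ≈ -47.38°, λ = atan2(p_y, p_x) ≈ -28.08°.

≈ 47°S, 28°W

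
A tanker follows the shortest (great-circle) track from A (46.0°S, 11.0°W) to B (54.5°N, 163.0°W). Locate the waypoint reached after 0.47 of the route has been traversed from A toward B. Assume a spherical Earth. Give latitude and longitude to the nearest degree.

≈ (12°N, 64°W)

Convert each endpoint to a unit vector on the sphere (x = cos φ cos λ, y = cos φ sin λ, z = sin φ).
The central angle between the endpoints is δ = arccos(p₁·p₂) ≈ 2.799 rad (160.4°).
Interpolate at f = 0.47 with slerp weights a = sin((1−f)δ)/sin δ ≈ 2.963, b = sin(fδ)/sin δ ≈ 2.878.
p = a·p₁ + b·p₂ ≈ (0.422, -0.881, 0.212); φ = arcsin(p_z) ≈ 12.21°, λ = atan2(p_y, p_x) ≈ -64.40°.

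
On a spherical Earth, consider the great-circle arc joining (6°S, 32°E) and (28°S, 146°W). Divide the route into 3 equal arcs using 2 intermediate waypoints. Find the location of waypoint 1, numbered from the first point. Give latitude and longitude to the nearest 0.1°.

≈ (54.5°S, 27.9°E)

Write both endpoints as unit vectors p₁, p₂ with components (cos φ cos λ, cos φ sin λ, sin φ).
The central angle between the endpoints is δ = arccos(p₁·p₂) ≈ 2.547 rad (145.9°).
Interpolate at f = 1/3 with slerp weights a = sin((1−f)δ)/sin δ ≈ 1.771, b = sin(fδ)/sin δ ≈ 1.341.
p = a·p₁ + b·p₂ ≈ (0.513, 0.272, -0.814); φ = arcsin(p_z) ≈ -54.54°, λ = atan2(p_y, p_x) ≈ 27.92°.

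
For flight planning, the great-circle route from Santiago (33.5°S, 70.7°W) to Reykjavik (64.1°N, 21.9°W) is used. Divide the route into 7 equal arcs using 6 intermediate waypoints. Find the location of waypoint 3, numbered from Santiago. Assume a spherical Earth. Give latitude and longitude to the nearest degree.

From cos δ = sin φ₁ sin φ₂ + cos φ₁ cos φ₂ cos Δλ, the central angle is δ ≈ 1.830 rad (104.9°).
Interpolate at f = 3/7 with slerp weights a = sin((1−f)δ)/sin δ ≈ 0.895, b = sin(fδ)/sin δ ≈ 0.731.
p = a·p₁ + b·p₂ ≈ (0.543, -0.824, 0.163); φ = arcsin(p_z) ≈ 9.40°, λ = atan2(p_y, p_x) ≈ -56.61°.

≈ 9°N, 57°W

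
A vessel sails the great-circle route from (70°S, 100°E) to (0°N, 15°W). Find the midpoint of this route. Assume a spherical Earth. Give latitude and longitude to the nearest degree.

The haversine formula gives a central angle δ ≈ 1.716 rad (98.3°) between the endpoints.
Interpolate at f = 1/2 with slerp weights a = sin((1−f)δ)/sin δ ≈ 0.765, b = sin(fδ)/sin δ ≈ 0.765.
p = a·p₁ + b·p₂ ≈ (0.693, 0.060, -0.718); φ = arcsin(p_z) ≈ -45.92°, λ = atan2(p_y, p_x) ≈ 4.92°.

≈ (46°S, 5°E)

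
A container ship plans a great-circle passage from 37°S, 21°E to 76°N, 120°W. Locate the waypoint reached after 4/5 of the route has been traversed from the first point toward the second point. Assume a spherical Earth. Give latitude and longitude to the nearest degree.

Write both endpoints as unit vectors p₁, p₂ with components (cos φ cos λ, cos φ sin λ, sin φ).
The central angle between the endpoints is δ = arccos(p₁·p₂) ≈ 2.395 rad (137.2°).
Interpolate at f = 4/5 with slerp weights a = sin((1−f)δ)/sin δ ≈ 0.679, b = sin(fδ)/sin δ ≈ 1.386.
p = a·p₁ + b·p₂ ≈ (0.338, -0.096, 0.936); φ = arcsin(p_z) ≈ 69.40°, λ = atan2(p_y, p_x) ≈ -15.84°.

≈ 69°N, 16°W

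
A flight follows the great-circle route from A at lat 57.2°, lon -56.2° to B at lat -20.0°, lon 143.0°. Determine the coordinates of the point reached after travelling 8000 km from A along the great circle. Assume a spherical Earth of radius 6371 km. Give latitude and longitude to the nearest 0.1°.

≈ lat 45.4°, lon 164.6°

Write both endpoints as unit vectors p₁, p₂ with components (cos φ cos λ, cos φ sin λ, sin φ).
The central angle between the endpoints is δ = arccos(p₁·p₂) ≈ 2.447 rad (140.2°). The total great-circle distance is δ·R ≈ 2.447 × 6371 ≈ 15589 km, so the target fraction is f = 8000/15589 ≈ 0.513.
Interpolate at f ≈ 0.513 with slerp weights a = sin((1−f)δ)/sin δ ≈ 1.451, b = sin(fδ)/sin δ ≈ 1.485.
p = a·p₁ + b·p₂ ≈ (-0.677, 0.187, 0.712); φ = arcsin(p_z) ≈ 45.36°, λ = atan2(p_y, p_x) ≈ 164.58°.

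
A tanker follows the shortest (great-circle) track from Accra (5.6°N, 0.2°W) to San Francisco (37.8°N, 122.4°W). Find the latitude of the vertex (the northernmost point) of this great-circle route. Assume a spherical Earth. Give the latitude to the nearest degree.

The great circle lies in the plane with unit normal n̂ = (p₁ × p₂)/|p₁ × p₂|.
Here n̂_z ≈ -0.713; the vertex latitude is φ_max = arccos|n̂_z| ≈ 44.5°.

≈ 45°N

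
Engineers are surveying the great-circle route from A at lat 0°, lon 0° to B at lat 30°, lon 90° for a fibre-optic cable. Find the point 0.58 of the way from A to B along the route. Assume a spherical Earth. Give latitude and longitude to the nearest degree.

≈ lat 23°, lon 48°

From cos δ = sin φ₁ sin φ₂ + cos φ₁ cos φ₂ cos Δλ, the central angle is δ ≈ 1.571 rad (90.0°).
Interpolate at f = 0.58 with slerp weights a = sin((1−f)δ)/sin δ ≈ 0.613, b = sin(fδ)/sin δ ≈ 0.790.
p = a·p₁ + b·p₂ ≈ (0.613, 0.684, 0.395); φ = arcsin(p_z) ≈ 23.27°, λ = atan2(p_y, p_x) ≈ 48.15°.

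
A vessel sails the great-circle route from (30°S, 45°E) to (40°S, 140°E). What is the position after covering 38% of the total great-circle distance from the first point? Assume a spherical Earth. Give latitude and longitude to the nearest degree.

≈ (44°S, 76°E)

The haversine formula gives a central angle δ ≈ 1.304 rad (74.7°) between the endpoints.
Interpolate at f = 0.38 with slerp weights a = sin((1−f)δ)/sin δ ≈ 0.750, b = sin(fδ)/sin δ ≈ 0.493.
p = a·p₁ + b·p₂ ≈ (0.170, 0.702, -0.692); φ = arcsin(p_z) ≈ -43.77°, λ = atan2(p_y, p_x) ≈ 76.39°.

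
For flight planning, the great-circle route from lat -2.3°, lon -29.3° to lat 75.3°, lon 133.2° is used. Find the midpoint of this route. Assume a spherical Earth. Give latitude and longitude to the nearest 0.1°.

Convert each endpoint to a unit vector on the sphere (x = cos φ cos λ, y = cos φ sin λ, z = sin φ).
The central angle between the endpoints is δ = arccos(p₁·p₂) ≈ 1.855 rad (106.3°).
Interpolate at f = 1/2 with slerp weights a = sin((1−f)δ)/sin δ ≈ 0.834, b = sin(fδ)/sin δ ≈ 0.834.
p = a·p₁ + b·p₂ ≈ (0.582, -0.253, 0.773); φ = arcsin(p_z) ≈ 50.62°, λ = atan2(p_y, p_x) ≈ -23.55°.

≈ lat 50.6°, lon -23.5°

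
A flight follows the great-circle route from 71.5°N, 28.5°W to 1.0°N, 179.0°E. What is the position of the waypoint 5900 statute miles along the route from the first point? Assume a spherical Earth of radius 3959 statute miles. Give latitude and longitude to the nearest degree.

Write both endpoints as unit vectors p₁, p₂ with components (cos φ cos λ, cos φ sin λ, sin φ).
The central angle between the endpoints is δ = arccos(p₁·p₂) ≈ 1.839 rad (105.4°). The total great-circle distance is δ·R ≈ 1.839 × 3959 ≈ 7280 mi, so the target fraction is f = 5900/7280 ≈ 0.810.
Interpolate at f ≈ 0.810 with slerp weights a = sin((1−f)δ)/sin δ ≈ 0.354, b = sin(fδ)/sin δ ≈ 1.034.
p = a·p₁ + b·p₂ ≈ (-0.935, -0.036, 0.354); φ = arcsin(p_z) ≈ 20.73°, λ = atan2(p_y, p_x) ≈ -177.82°.

≈ 21°N, 178°W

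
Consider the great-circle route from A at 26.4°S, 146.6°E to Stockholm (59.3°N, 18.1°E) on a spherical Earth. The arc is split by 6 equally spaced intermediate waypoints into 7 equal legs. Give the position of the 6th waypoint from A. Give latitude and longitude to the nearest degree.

≈ 60°N, 56°E

Write both endpoints as unit vectors p₁, p₂ with components (cos φ cos λ, cos φ sin λ, sin φ).
The central angle between the endpoints is δ = arccos(p₁·p₂) ≈ 2.301 rad (131.8°).
Interpolate at f = 6/7 with slerp weights a = sin((1−f)δ)/sin δ ≈ 0.433, b = sin(fδ)/sin δ ≈ 1.235.
p = a·p₁ + b·p₂ ≈ (0.276, 0.410, 0.870); φ = arcsin(p_z) ≈ 60.42°, λ = atan2(p_y, p_x) ≈ 56.07°.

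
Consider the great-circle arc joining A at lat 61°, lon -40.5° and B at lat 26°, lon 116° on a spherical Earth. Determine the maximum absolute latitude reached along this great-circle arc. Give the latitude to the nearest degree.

The great circle lies in the plane with unit normal n̂ = (p₁ × p₂)/|p₁ × p₂|.
Here n̂_z ≈ +0.174; the vertex latitude is φ_max = arccos|n̂_z| ≈ 80.0°.

≈ 80°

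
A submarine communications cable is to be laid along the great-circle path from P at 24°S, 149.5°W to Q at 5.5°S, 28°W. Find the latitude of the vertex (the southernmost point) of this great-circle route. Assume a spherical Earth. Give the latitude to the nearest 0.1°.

The great circle lies in the plane with unit normal n̂ = (p₁ × p₂)/|p₁ × p₂|.
Here n̂_z ≈ +0.862; the vertex latitude is φ_max = arccos|n̂_z| ≈ 30.5°.

≈ 30.5°S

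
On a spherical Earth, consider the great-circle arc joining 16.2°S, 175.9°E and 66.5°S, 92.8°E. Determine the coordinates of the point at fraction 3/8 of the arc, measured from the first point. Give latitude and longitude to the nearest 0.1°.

≈ 40.3°S, 161.5°E

The haversine formula gives a central angle δ ≈ 1.264 rad (72.4°) between the endpoints.
Interpolate at f = 3/8 with slerp weights a = sin((1−f)δ)/sin δ ≈ 0.745, b = sin(fδ)/sin δ ≈ 0.479.
p = a·p₁ + b·p₂ ≈ (-0.723, 0.242, -0.647); φ = arcsin(p_z) ≈ -40.32°, λ = atan2(p_y, p_x) ≈ 161.51°.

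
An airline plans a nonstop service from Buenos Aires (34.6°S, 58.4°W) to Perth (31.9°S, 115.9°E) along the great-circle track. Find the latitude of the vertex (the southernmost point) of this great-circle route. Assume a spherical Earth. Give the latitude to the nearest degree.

The great circle lies in the plane with unit normal n̂ = (p₁ × p₂)/|p₁ × p₂|.
Here n̂_z ≈ +0.076; the vertex latitude is φ_max = arccos|n̂_z| ≈ 85.7°.
Check via Clairaut: cos φ_max = |cos φ₁| · sin C = cos(34.6°)·sin(174.7°) ≈ 0.076, again giving ≈ 85.7°.

≈ 86°S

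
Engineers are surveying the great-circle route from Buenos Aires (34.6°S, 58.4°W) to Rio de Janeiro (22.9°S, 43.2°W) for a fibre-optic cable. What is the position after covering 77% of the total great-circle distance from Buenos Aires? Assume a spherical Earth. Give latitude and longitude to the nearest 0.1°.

Write both endpoints as unit vectors p₁, p₂ with components (cos φ cos λ, cos φ sin λ, sin φ).
The central angle between the endpoints is δ = arccos(p₁·p₂) ≈ 0.309 rad (17.7°).
Interpolate at f = 0.77 with slerp weights a = sin((1−f)δ)/sin δ ≈ 0.234, b = sin(fδ)/sin δ ≈ 0.775.
p = a·p₁ + b·p₂ ≈ (0.621, -0.652, -0.434); φ = arcsin(p_z) ≈ -25.73°, λ = atan2(p_y, p_x) ≈ -46.41°.

≈ 25.7°S, 46.4°W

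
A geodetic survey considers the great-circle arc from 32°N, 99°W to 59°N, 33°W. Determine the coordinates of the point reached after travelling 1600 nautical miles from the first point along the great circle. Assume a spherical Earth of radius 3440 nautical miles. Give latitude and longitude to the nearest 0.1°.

≈ 50.9°N, 73.4°W

Write both endpoints as unit vectors p₁, p₂ with components (cos φ cos λ, cos φ sin λ, sin φ).
The central angle between the endpoints is δ = arccos(p₁·p₂) ≈ 0.887 rad (50.8°). The total great-circle distance is δ·R ≈ 0.887 × 3440 ≈ 3051 nmi, so the target fraction is f = 1600/3051 ≈ 0.524.
Interpolate at f ≈ 0.524 with slerp weights a = sin((1−f)δ)/sin δ ≈ 0.528, b = sin(fδ)/sin δ ≈ 0.579.
p = a·p₁ + b·p₂ ≈ (0.180, -0.605, 0.776); φ = arcsin(p_z) ≈ 50.89°, λ = atan2(p_y, p_x) ≈ -73.43°.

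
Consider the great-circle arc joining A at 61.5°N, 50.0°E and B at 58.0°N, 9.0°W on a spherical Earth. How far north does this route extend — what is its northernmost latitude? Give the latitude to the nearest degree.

The great circle lies in the plane with unit normal n̂ = (p₁ × p₂)/|p₁ × p₂|.
Here n̂_z ≈ -0.449; the vertex latitude is φ_max = arccos|n̂_z| ≈ 63.3°.

≈ 63°N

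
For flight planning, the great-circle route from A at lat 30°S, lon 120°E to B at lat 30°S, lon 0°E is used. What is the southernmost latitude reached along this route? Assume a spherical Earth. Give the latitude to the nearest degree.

The great circle lies in the plane with unit normal n̂ = (p₁ × p₂)/|p₁ × p₂|.
Here n̂_z ≈ -0.655; the vertex latitude is φ_max = arccos|n̂_z| ≈ 49.1°.

≈ 49°S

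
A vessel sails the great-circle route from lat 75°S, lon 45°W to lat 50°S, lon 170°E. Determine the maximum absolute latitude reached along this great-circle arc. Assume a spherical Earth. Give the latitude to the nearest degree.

The great circle lies in the plane with unit normal n̂ = (p₁ × p₂)/|p₁ × p₂|.
Here n̂_z ≈ -0.120; the vertex latitude is φ_max = arccos|n̂_z| ≈ 83.1°.
Check via Clairaut: cos φ_max = |cos φ₁| · sin C = cos(75.0°)·sin(152.5°) ≈ 0.120, again giving ≈ 83.1°.

≈ 83°S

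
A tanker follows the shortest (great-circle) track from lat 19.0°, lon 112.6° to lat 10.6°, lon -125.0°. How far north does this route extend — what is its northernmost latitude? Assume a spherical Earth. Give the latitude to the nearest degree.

The great circle lies in the plane with unit normal n̂ = (p₁ × p₂)/|p₁ × p₂|.
Here n̂_z ≈ +0.873; the vertex latitude is φ_max = arccos|n̂_z| ≈ 29.2°.
Check via Clairaut: cos φ_max = |cos φ₁| · sin C = cos(19.0°)·sin(67.4°) ≈ 0.873, again giving ≈ 29.2°.

≈ 29°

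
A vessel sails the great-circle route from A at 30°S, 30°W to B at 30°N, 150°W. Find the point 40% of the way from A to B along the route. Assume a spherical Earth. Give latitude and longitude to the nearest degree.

≈ 7°S, 79°W

Convert each endpoint to a unit vector on the sphere (x = cos φ cos λ, y = cos φ sin λ, z = sin φ).
The central angle between the endpoints is δ = arccos(p₁·p₂) ≈ 2.246 rad (128.7°).
Interpolate at f = 0.40 with slerp weights a = sin((1−f)δ)/sin δ ≈ 1.249, b = sin(fδ)/sin δ ≈ 1.002.
p = a·p₁ + b·p₂ ≈ (0.185, -0.975, -0.124); φ = arcsin(p_z) ≈ -7.10°, λ = atan2(p_y, p_x) ≈ -79.24°.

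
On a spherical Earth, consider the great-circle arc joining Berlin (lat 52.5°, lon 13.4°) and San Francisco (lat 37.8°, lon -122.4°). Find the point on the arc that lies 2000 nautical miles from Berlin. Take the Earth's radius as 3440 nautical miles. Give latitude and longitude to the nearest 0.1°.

From cos δ = sin φ₁ sin φ₂ + cos φ₁ cos φ₂ cos Δλ, the central angle is δ ≈ 1.429 rad (81.9°). The total great-circle distance is δ·R ≈ 1.429 × 3440 ≈ 4915 nmi, so the target fraction is f = 2000/4915 ≈ 0.407.
Interpolate at f ≈ 0.407 with slerp weights a = sin((1−f)δ)/sin δ ≈ 0.757, b = sin(fδ)/sin δ ≈ 0.555.
p = a·p₁ + b·p₂ ≈ (0.214, -0.263, 0.941); φ = arcsin(p_z) ≈ 70.18°, λ = atan2(p_y, p_x) ≈ -50.95°.

≈ lat 70.2°, lon -51.0°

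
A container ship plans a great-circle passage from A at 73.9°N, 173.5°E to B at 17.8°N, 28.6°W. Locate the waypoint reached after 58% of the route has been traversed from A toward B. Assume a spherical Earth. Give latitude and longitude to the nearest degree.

≈ 54°N, 35°W

The haversine formula gives a central angle δ ≈ 1.522 rad (87.2°) between the endpoints.
Interpolate at f = 0.58 with slerp weights a = sin((1−f)δ)/sin δ ≈ 0.597, b = sin(fδ)/sin δ ≈ 0.773.
p = a·p₁ + b·p₂ ≈ (0.482, -0.334, 0.810); φ = arcsin(p_z) ≈ 54.11°, λ = atan2(p_y, p_x) ≈ -34.70°.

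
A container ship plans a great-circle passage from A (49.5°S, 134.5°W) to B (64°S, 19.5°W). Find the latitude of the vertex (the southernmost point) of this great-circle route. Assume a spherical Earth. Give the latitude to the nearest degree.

≈ 72°S

The great circle lies in the plane with unit normal n̂ = (p₁ × p₂)/|p₁ × p₂|.
Here n̂_z ≈ +0.312; the vertex latitude is φ_max = arccos|n̂_z| ≈ 71.8°.
Check via Clairaut: cos φ_max = |cos φ₁| · sin C = cos(49.5°)·sin(151.3°) ≈ 0.312, again giving ≈ 71.8°.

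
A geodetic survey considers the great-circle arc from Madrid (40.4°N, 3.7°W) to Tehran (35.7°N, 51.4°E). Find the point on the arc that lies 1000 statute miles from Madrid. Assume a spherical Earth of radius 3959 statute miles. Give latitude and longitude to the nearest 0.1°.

≈ 41.9°N, 15.5°E

Convert each endpoint to a unit vector on the sphere (x = cos φ cos λ, y = cos φ sin λ, z = sin φ).
The central angle between the endpoints is δ = arccos(p₁·p₂) ≈ 0.749 rad (42.9°). The total great-circle distance is δ·R ≈ 0.749 × 3959 ≈ 2967 mi, so the target fraction is f = 1000/2967 ≈ 0.337.
Interpolate at f ≈ 0.337 with slerp weights a = sin((1−f)δ)/sin δ ≈ 0.700, b = sin(fδ)/sin δ ≈ 0.367.
p = a·p₁ + b·p₂ ≈ (0.718, 0.198, 0.668); φ = arcsin(p_z) ≈ 41.88°, λ = atan2(p_y, p_x) ≈ 15.46°.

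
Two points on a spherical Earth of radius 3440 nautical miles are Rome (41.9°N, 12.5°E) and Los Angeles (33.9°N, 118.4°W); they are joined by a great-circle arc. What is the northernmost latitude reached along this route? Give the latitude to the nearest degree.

The great circle lies in the plane with unit normal n̂ = (p₁ × p₂)/|p₁ × p₂|.
Here n̂_z ≈ -0.467; the vertex latitude is φ_max = arccos|n̂_z| ≈ 62.1°.

≈ 62°N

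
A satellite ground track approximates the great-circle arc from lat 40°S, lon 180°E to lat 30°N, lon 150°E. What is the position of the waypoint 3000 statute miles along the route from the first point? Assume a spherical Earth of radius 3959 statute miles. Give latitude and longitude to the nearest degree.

From cos δ = sin φ₁ sin φ₂ + cos φ₁ cos φ₂ cos Δλ, the central angle is δ ≈ 1.315 rad (75.3°). The total great-circle distance is δ·R ≈ 1.315 × 3959 ≈ 5206 mi, so the target fraction is f = 3000/5206 ≈ 0.576.
Interpolate at f ≈ 0.576 with slerp weights a = sin((1−f)δ)/sin δ ≈ 0.547, b = sin(fδ)/sin δ ≈ 0.710.
p = a·p₁ + b·p₂ ≈ (-0.951, 0.308, 0.004); φ = arcsin(p_z) ≈ 0.22°, λ = atan2(p_y, p_x) ≈ 162.08°.

≈ lat 0°N, lon 162°E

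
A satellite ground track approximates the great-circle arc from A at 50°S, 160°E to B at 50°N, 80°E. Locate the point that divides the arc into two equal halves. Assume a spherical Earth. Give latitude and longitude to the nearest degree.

Convert each endpoint to a unit vector on the sphere (x = cos φ cos λ, y = cos φ sin λ, z = sin φ).
The central angle between the endpoints is δ = arccos(p₁·p₂) ≈ 2.112 rad (121.0°).
Interpolate at f = 1/2 with slerp weights a = sin((1−f)δ)/sin δ ≈ 1.015, b = sin(fδ)/sin δ ≈ 1.015.
p = a·p₁ + b·p₂ ≈ (-0.500, 0.866, 0.000); φ = arcsin(p_z) ≈ 0.00°, λ = atan2(p_y, p_x) ≈ 120.00°.

≈ 0°N, 120°E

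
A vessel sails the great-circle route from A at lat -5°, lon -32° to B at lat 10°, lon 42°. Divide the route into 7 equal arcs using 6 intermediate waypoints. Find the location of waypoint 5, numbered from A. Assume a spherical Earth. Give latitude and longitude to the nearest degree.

Convert each endpoint to a unit vector on the sphere (x = cos φ cos λ, y = cos φ sin λ, z = sin φ).
The central angle between the endpoints is δ = arccos(p₁·p₂) ≈ 1.313 rad (75.2°).
Interpolate at f = 5/7 with slerp weights a = sin((1−f)δ)/sin δ ≈ 0.379, b = sin(fδ)/sin δ ≈ 0.834.
p = a·p₁ + b·p₂ ≈ (0.930, 0.349, 0.112); φ = arcsin(p_z) ≈ 6.42°, λ = atan2(p_y, p_x) ≈ 20.59°.

≈ lat 6°, lon 21°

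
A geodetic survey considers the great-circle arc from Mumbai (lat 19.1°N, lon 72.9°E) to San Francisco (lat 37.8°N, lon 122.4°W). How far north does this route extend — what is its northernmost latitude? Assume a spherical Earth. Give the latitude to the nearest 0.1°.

≈ 76.7°N

The great circle lies in the plane with unit normal n̂ = (p₁ × p₂)/|p₁ × p₂|.
Here n̂_z ≈ +0.231; the vertex latitude is φ_max = arccos|n̂_z| ≈ 76.7°.
Check via Clairaut: cos φ_max = |cos φ₁| · sin C = cos(19.1°)·sin(14.1°) ≈ 0.231, again giving ≈ 76.7°.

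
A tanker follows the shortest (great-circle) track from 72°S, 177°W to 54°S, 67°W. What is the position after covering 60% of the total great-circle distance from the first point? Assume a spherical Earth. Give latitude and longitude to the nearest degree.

The haversine formula gives a central angle δ ≈ 0.785 rad (45.0°) between the endpoints.
Interpolate at f = 0.60 with slerp weights a = sin((1−f)δ)/sin δ ≈ 0.437, b = sin(fδ)/sin δ ≈ 0.642.
p = a·p₁ + b·p₂ ≈ (0.013, -0.354, -0.935); φ = arcsin(p_z) ≈ -69.23°, λ = atan2(p_y, p_x) ≈ -87.96°.

≈ 69°S, 88°W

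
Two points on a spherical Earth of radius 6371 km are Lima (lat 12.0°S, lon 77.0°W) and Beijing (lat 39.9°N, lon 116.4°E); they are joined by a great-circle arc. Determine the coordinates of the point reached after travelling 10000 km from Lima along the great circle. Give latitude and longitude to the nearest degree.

≈ lat 66°N, lon 138°W

From cos δ = sin φ₁ sin φ₂ + cos φ₁ cos φ₂ cos Δλ, the central angle is δ ≈ 2.613 rad (149.7°). The total great-circle distance is δ·R ≈ 2.613 × 6371 ≈ 16645 km, so the target fraction is f = 10000/16645 ≈ 0.601.
Interpolate at f ≈ 0.601 with slerp weights a = sin((1−f)δ)/sin δ ≈ 1.712, b = sin(fδ)/sin δ ≈ 1.982.
p = a·p₁ + b·p₂ ≈ (-0.299, -0.270, 0.915); φ = arcsin(p_z) ≈ 66.23°, λ = atan2(p_y, p_x) ≈ -137.94°.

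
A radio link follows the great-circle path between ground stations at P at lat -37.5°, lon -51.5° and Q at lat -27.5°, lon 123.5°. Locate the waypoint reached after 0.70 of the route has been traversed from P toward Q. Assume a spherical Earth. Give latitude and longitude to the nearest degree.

The haversine formula gives a central angle δ ≈ 2.004 rad (114.8°) between the endpoints.
Interpolate at f = 0.70 with slerp weights a = sin((1−f)δ)/sin δ ≈ 0.623, b = sin(fδ)/sin δ ≈ 1.086.
p = a·p₁ + b·p₂ ≈ (-0.224, 0.417, -0.881); φ = arcsin(p_z) ≈ -61.77°, λ = atan2(p_y, p_x) ≈ 118.27°.

≈ lat -62°, lon 118°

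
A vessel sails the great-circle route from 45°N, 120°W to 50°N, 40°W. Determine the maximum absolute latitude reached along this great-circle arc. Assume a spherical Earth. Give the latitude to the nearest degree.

The great circle lies in the plane with unit normal n̂ = (p₁ × p₂)/|p₁ × p₂|.
Here n̂_z ≈ +0.571; the vertex latitude is φ_max = arccos|n̂_z| ≈ 55.2°.
Check via Clairaut: cos φ_max = |cos φ₁| · sin C = cos(45.0°)·sin(53.8°) ≈ 0.571, again giving ≈ 55.2°.

≈ 55°N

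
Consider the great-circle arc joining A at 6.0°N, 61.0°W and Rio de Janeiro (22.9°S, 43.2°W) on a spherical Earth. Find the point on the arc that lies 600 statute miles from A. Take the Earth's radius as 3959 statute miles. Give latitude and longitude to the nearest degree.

≈ 1°S, 57°W

Write both endpoints as unit vectors p₁, p₂ with components (cos φ cos λ, cos φ sin λ, sin φ).
The central angle between the endpoints is δ = arccos(p₁·p₂) ≈ 0.589 rad (33.7°). The total great-circle distance is δ·R ≈ 0.589 × 3959 ≈ 2331 mi, so the target fraction is f = 600/2331 ≈ 0.257.
Interpolate at f ≈ 0.257 with slerp weights a = sin((1−f)δ)/sin δ ≈ 0.762, b = sin(fδ)/sin δ ≈ 0.272.
p = a·p₁ + b·p₂ ≈ (0.550, -0.835, -0.026); φ = arcsin(p_z) ≈ -1.49°, λ = atan2(p_y, p_x) ≈ -56.61°.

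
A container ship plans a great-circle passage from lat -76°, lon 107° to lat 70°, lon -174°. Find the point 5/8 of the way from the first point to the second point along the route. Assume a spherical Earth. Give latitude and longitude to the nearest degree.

From cos δ = sin φ₁ sin φ₂ + cos φ₁ cos φ₂ cos Δλ, the central angle is δ ≈ 2.681 rad (153.6°).
Interpolate at f = 5/8 with slerp weights a = sin((1−f)δ)/sin δ ≈ 1.902, b = sin(fδ)/sin δ ≈ 2.239.
p = a·p₁ + b·p₂ ≈ (-0.896, 0.360, 0.259); φ = arcsin(p_z) ≈ 15.03°, λ = atan2(p_y, p_x) ≈ 158.12°.

≈ lat 15°, lon 158°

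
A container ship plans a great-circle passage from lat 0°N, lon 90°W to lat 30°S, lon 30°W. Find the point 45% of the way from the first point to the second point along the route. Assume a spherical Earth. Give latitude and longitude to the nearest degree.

≈ lat 16°S, lon 65°W

The haversine formula gives a central angle δ ≈ 1.123 rad (64.3°) between the endpoints.
Interpolate at f = 0.45 with slerp weights a = sin((1−f)δ)/sin δ ≈ 0.642, b = sin(fδ)/sin δ ≈ 0.537.
p = a·p₁ + b·p₂ ≈ (0.403, -0.875, -0.269); φ = arcsin(p_z) ≈ -15.58°, λ = atan2(p_y, p_x) ≈ -65.28°.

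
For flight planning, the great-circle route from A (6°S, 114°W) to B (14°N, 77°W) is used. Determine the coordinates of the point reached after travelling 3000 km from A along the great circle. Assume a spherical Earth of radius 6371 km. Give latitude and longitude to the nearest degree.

Convert each endpoint to a unit vector on the sphere (x = cos φ cos λ, y = cos φ sin λ, z = sin φ).
The central angle between the endpoints is δ = arccos(p₁·p₂) ≈ 0.730 rad (41.8°). The total great-circle distance is δ·R ≈ 0.730 × 6371 ≈ 4649 km, so the target fraction is f = 3000/4649 ≈ 0.645.
Interpolate at f ≈ 0.645 with slerp weights a = sin((1−f)δ)/sin δ ≈ 0.384, b = sin(fδ)/sin δ ≈ 0.681.
p = a·p₁ + b·p₂ ≈ (-0.007, -0.992, 0.125); φ = arcsin(p_z) ≈ 7.15°, λ = atan2(p_y, p_x) ≈ -90.39°.

≈ (7°N, 90°W)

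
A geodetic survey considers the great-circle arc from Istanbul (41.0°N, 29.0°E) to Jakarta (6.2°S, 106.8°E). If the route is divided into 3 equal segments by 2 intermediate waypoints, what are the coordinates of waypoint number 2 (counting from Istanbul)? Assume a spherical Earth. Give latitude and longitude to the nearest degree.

≈ (13°N, 86°E)

From cos δ = sin φ₁ sin φ₂ + cos φ₁ cos φ₂ cos Δλ, the central angle is δ ≈ 1.483 rad (85.0°).
Interpolate at f = 2/3 with slerp weights a = sin((1−f)δ)/sin δ ≈ 0.476, b = sin(fδ)/sin δ ≈ 0.839.
p = a·p₁ + b·p₂ ≈ (0.073, 0.972, 0.222); φ = arcsin(p_z) ≈ 12.82°, λ = atan2(p_y, p_x) ≈ 85.68°.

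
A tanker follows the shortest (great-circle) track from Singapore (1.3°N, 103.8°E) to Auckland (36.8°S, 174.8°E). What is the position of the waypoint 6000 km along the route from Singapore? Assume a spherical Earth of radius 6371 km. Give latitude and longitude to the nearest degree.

From cos δ = sin φ₁ sin φ₂ + cos φ₁ cos φ₂ cos Δλ, the central angle is δ ≈ 1.321 rad (75.7°). The total great-circle distance is δ·R ≈ 1.321 × 6371 ≈ 8417 km, so the target fraction is f = 6000/8417 ≈ 0.713.
Interpolate at f ≈ 0.713 with slerp weights a = sin((1−f)δ)/sin δ ≈ 0.382, b = sin(fδ)/sin δ ≈ 0.834.
p = a·p₁ + b·p₂ ≈ (-0.757, 0.432, -0.491); φ = arcsin(p_z) ≈ -29.42°, λ = atan2(p_y, p_x) ≈ 150.29°.

≈ 29°S, 150°E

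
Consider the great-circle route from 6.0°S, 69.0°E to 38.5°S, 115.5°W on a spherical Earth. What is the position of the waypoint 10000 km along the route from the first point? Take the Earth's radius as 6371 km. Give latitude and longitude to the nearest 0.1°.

≈ 82.2°S, 151.3°W

The haversine formula gives a central angle δ ≈ 2.362 rad (135.3°) between the endpoints. The total great-circle distance is δ·R ≈ 2.362 × 6371 ≈ 15045 km, so the target fraction is f = 10000/15045 ≈ 0.665.
Interpolate at f ≈ 0.665 with slerp weights a = sin((1−f)δ)/sin δ ≈ 1.012, b = sin(fδ)/sin δ ≈ 1.422.
p = a·p₁ + b·p₂ ≈ (-0.118, -0.065, -0.991); φ = arcsin(p_z) ≈ -82.24°, λ = atan2(p_y, p_x) ≈ -151.30°.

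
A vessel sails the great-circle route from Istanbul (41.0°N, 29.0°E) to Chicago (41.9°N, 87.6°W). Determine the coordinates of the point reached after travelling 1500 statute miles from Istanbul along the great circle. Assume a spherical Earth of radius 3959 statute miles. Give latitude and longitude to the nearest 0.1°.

Convert each endpoint to a unit vector on the sphere (x = cos φ cos λ, y = cos φ sin λ, z = sin φ).
The central angle between the endpoints is δ = arccos(p₁·p₂) ≈ 1.383 rad (79.2°). The total great-circle distance is δ·R ≈ 1.383 × 3959 ≈ 5476 mi, so the target fraction is f = 1500/5476 ≈ 0.274.
Interpolate at f ≈ 0.274 with slerp weights a = sin((1−f)δ)/sin δ ≈ 0.859, b = sin(fδ)/sin δ ≈ 0.376.
p = a·p₁ + b·p₂ ≈ (0.579, 0.034, 0.815); φ = arcsin(p_z) ≈ 54.57°, λ = atan2(p_y, p_x) ≈ 3.39°.

≈ 54.6°N, 3.4°E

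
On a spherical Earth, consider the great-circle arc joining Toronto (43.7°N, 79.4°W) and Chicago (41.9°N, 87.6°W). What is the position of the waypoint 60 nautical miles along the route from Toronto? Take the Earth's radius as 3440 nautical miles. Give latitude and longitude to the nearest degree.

≈ (43°N, 81°W)

Write both endpoints as unit vectors p₁, p₂ with components (cos φ cos λ, cos φ sin λ, sin φ).
The central angle between the endpoints is δ = arccos(p₁·p₂) ≈ 0.110 rad (6.3°). The total great-circle distance is δ·R ≈ 0.110 × 3440 ≈ 377 nmi, so the target fraction is f = 60/377 ≈ 0.159.
Interpolate at f ≈ 0.159 with slerp weights a = sin((1−f)δ)/sin δ ≈ 0.841, b = sin(fδ)/sin δ ≈ 0.160.
p = a·p₁ + b·p₂ ≈ (0.117, -0.716, 0.688); φ = arcsin(p_z) ≈ 43.45°, λ = atan2(p_y, p_x) ≈ -80.74°.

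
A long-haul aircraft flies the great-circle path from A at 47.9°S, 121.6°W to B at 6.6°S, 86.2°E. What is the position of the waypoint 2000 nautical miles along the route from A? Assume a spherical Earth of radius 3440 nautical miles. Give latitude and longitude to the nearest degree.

≈ 69°S, 175°W

From cos δ = sin φ₁ sin φ₂ + cos φ₁ cos φ₂ cos Δλ, the central angle is δ ≈ 2.099 rad (120.3°). The total great-circle distance is δ·R ≈ 2.099 × 3440 ≈ 7220 nmi, so the target fraction is f = 2000/7220 ≈ 0.277.
Interpolate at f ≈ 0.277 with slerp weights a = sin((1−f)δ)/sin δ ≈ 1.156, b = sin(fδ)/sin δ ≈ 0.636.
p = a·p₁ + b·p₂ ≈ (-0.364, -0.030, -0.931); φ = arcsin(p_z) ≈ -68.56°, λ = atan2(p_y, p_x) ≈ -175.30°.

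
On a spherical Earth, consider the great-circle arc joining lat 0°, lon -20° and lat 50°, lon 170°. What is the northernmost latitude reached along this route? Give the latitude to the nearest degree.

The great circle lies in the plane with unit normal n̂ = (p₁ × p₂)/|p₁ × p₂|.
Here n̂_z ≈ -0.144; the vertex latitude is φ_max = arccos|n̂_z| ≈ 81.7°.
Check via Clairaut: cos φ_max = |cos φ₁| · sin C = cos(0.0°)·sin(8.3°) ≈ 0.144, again giving ≈ 81.7°.

≈ 82°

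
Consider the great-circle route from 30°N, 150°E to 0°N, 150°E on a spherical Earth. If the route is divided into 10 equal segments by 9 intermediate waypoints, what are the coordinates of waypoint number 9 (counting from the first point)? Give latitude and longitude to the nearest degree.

≈ 3°N, 150°E

Convert each endpoint to a unit vector on the sphere (x = cos φ cos λ, y = cos φ sin λ, z = sin φ).
The central angle between the endpoints is δ = arccos(p₁·p₂) ≈ 0.524 rad (30.0°).
Interpolate at f = 9/10 with slerp weights a = sin((1−f)δ)/sin δ ≈ 0.105, b = sin(fδ)/sin δ ≈ 0.908.
p = a·p₁ + b·p₂ ≈ (-0.865, 0.499, 0.052); φ = arcsin(p_z) ≈ 3.00°, λ = atan2(p_y, p_x) ≈ 150.00°.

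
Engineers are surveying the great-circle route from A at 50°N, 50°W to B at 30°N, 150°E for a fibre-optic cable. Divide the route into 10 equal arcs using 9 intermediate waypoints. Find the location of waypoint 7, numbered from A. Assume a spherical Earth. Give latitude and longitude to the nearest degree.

≈ 58°N, 162°E

Convert each endpoint to a unit vector on the sphere (x = cos φ cos λ, y = cos φ sin λ, z = sin φ).
The central angle between the endpoints is δ = arccos(p₁·p₂) ≈ 1.711 rad (98.1°).
Interpolate at f = 7/10 with slerp weights a = sin((1−f)δ)/sin δ ≈ 0.496, b = sin(fδ)/sin δ ≈ 0.941.
p = a·p₁ + b·p₂ ≈ (-0.500, 0.163, 0.850); φ = arcsin(p_z) ≈ 58.24°, λ = atan2(p_y, p_x) ≈ 161.96°.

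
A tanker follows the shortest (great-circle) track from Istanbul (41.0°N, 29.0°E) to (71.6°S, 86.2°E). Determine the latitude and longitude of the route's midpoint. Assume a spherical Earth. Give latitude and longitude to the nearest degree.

Convert each endpoint to a unit vector on the sphere (x = cos φ cos λ, y = cos φ sin λ, z = sin φ).
The central angle between the endpoints is δ = arccos(p₁·p₂) ≈ 2.087 rad (119.6°).
Interpolate at f = 1/2 with slerp weights a = sin((1−f)δ)/sin δ ≈ 0.994, b = sin(fδ)/sin δ ≈ 0.994.
p = a·p₁ + b·p₂ ≈ (0.677, 0.676, -0.291); φ = arcsin(p_z) ≈ -16.91°, λ = atan2(p_y, p_x) ≈ 44.99°.

≈ (17°S, 45°E)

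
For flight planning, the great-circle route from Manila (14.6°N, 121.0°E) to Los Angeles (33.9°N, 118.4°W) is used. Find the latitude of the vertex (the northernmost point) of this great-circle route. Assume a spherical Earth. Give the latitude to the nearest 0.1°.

≈ 44.1°N

The great circle lies in the plane with unit normal n̂ = (p₁ × p₂)/|p₁ × p₂|.
Here n̂_z ≈ +0.718; the vertex latitude is φ_max = arccos|n̂_z| ≈ 44.1°.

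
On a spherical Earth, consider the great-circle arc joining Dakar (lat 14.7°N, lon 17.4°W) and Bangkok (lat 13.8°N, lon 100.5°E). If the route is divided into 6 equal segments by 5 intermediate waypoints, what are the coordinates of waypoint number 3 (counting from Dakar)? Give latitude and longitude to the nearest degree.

≈ lat 26°N, lon 42°E

Write both endpoints as unit vectors p₁, p₂ with components (cos φ cos λ, cos φ sin λ, sin φ).
The central angle between the endpoints is δ = arccos(p₁·p₂) ≈ 1.960 rad (112.3°).
Interpolate at f = 3/6 with slerp weights a = sin((1−f)δ)/sin δ ≈ 0.897, b = sin(fδ)/sin δ ≈ 0.897.
p = a·p₁ + b·p₂ ≈ (0.669, 0.597, 0.442); φ = arcsin(p_z) ≈ 26.22°, λ = atan2(p_y, p_x) ≈ 41.74°.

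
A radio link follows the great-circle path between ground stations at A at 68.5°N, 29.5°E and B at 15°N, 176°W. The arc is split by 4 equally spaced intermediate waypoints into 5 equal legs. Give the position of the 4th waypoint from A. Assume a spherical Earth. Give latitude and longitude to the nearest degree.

≈ 34°N, 180°E

Convert each endpoint to a unit vector on the sphere (x = cos φ cos λ, y = cos φ sin λ, z = sin φ).
The central angle between the endpoints is δ = arccos(p₁·p₂) ≈ 1.650 rad (94.5°).
Interpolate at f = 4/5 with slerp weights a = sin((1−f)δ)/sin δ ≈ 0.325, b = sin(fδ)/sin δ ≈ 0.972.
p = a·p₁ + b·p₂ ≈ (-0.833, -0.007, 0.554); φ = arcsin(p_z) ≈ 33.63°, λ = atan2(p_y, p_x) ≈ -179.53°.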